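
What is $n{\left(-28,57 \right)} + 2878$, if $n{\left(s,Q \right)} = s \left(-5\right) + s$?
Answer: $2990$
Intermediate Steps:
$n{\left(s,Q \right)} = - 4 s$ ($n{\left(s,Q \right)} = - 5 s + s = - 4 s$)
$n{\left(-28,57 \right)} + 2878 = \left(-4\right) \left(-28\right) + 2878 = 112 + 2878 = 2990$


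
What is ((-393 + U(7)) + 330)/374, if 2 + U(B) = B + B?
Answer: -3/22 ≈ -0.13636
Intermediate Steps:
U(B) = -2 + 2*B (U(B) = -2 + (B + B) = -2 + 2*B)
((-393 + U(7)) + 330)/374 = ((-393 + (-2 + 2*7)) + 330)/374 = ((-393 + (-2 + 14)) + 330)/374 = ((-393 + 12) + 330)/374 = (-381 + 330)/374 = (1/374)*(-51) = -3/22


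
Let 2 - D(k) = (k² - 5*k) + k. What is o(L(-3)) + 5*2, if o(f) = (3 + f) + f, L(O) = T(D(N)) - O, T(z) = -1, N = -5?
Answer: 17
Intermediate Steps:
D(k) = 2 - k² + 4*k (D(k) = 2 - ((k² - 5*k) + k) = 2 - (k² - 4*k) = 2 + (-k² + 4*k) = 2 - k² + 4*k)
L(O) = -1 - O
o(f) = 3 + 2*f
o(L(-3)) + 5*2 = (3 + 2*(-1 - 1*(-3))) + 5*2 = (3 + 2*(-1 + 3)) + 10 = (3 + 2*2) + 10 = (3 + 4) + 10 = 7 + 10 = 17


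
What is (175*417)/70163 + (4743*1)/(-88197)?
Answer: 2034464322/2062722037 ≈ 0.98630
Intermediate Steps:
(175*417)/70163 + (4743*1)/(-88197) = 72975*(1/70163) + 4743*(-1/88197) = 72975/70163 - 1581/29399 = 2034464322/2062722037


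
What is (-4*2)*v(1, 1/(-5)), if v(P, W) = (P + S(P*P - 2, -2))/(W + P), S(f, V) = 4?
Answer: -50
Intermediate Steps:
v(P, W) = (4 + P)/(P + W) (v(P, W) = (P + 4)/(W + P) = (4 + P)/(P + W))
(-4*2)*v(1, 1/(-5)) = (-4*2)*((4 + 1)/(1 + 1/(-5))) = -8*5/(1 - 1/5) = -8*5/4/5 = -10*5 = -8*25/4 = -50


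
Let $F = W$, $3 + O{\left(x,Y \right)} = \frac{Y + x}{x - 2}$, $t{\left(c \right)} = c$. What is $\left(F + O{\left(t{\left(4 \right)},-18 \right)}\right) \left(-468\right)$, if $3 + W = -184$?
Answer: $92196$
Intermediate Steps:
$W = -187$ ($W = -3 - 184 = -187$)
$O{\left(x,Y \right)} = -3 + \frac{Y + x}{-2 + x}$ ($O{\left(x,Y \right)} = -3 + \frac{Y + x}{x - 2} = -3 + \frac{Y + x}{-2 + x}$)
$F = -187$
$\left(F + O{\left(t{\left(4 \right)},-18 \right)}\right) \left(-468\right) = \left(-187 + \frac{6 - 18 - 8}{-2 + 4}\right) \left(-468\right) = \left(-187 + \frac{6 - 18 - 8}{2}\right) \left(-468\right) = \left(-187 + \frac{1}{2} \left(-20\right)\right) \left(-468\right) = \left(-187 - 10\right) \left(-468\right) = \left(-197\right) \left(-468\right) = 92196$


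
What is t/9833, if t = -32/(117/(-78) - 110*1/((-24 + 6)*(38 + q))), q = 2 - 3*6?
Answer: 288/108163 ≈ 0.0026626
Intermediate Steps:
q = -16 (q = 2 - 18 = -16)
t = 288/11 (t = -32/(117/(-78) - 110*1/((-24 + 6)*(38 - 16))) = -32/(117*(-1/78) - 110/(22*(-18))) = -32/(-3/2 - 110/(-396)) = -32/(-3/2 - 110*(-1/396)) = -32/(-3/2 + 5/18) = -32/(-11/9) = -32*(-9/11) = 288/11 ≈ 26.182)
t/9833 = (288/11)/9833 = (288/11)*(1/9833) = 288/108163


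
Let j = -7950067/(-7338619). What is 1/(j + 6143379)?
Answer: 7338619/45083925803668 ≈ 1.6278e-7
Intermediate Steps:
j = 7950067/7338619 (j = -7950067*(-1/7338619) = 7950067/7338619 ≈ 1.0833)
1/(j + 6143379) = 1/(7950067/7338619 + 6143379) = 1/(45083925803668/7338619) = 7338619/45083925803668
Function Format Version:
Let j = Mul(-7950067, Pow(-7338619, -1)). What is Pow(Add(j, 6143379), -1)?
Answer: Rational(7338619, 45083925803668) ≈ 1.6278e-7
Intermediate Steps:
j = Rational(7950067, 7338619) (j = Mul(-7950067, Rational(-1, 7338619)) = Rational(7950067, 7338619) ≈ 1.0833)
Pow(Add(j, 6143379), -1) = Pow(Add(Rational(7950067, 7338619), 6143379), -1) = Pow(Rational(45083925803668, 7338619), -1) = Rational(7338619, 45083925803668)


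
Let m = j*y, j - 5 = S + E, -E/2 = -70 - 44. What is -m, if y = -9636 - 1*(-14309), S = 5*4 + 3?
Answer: -1196288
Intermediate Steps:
E = 228 (E = -2*(-70 - 44) = -2*(-114) = 228)
S = 23 (S = 20 + 3 = 23)
j = 256 (j = 5 + (23 + 228) = 5 + 251 = 256)
y = 4673 (y = -9636 + 14309 = 4673)
m = 1196288 (m = 256*4673 = 1196288)
-m = -1*1196288 = -1196288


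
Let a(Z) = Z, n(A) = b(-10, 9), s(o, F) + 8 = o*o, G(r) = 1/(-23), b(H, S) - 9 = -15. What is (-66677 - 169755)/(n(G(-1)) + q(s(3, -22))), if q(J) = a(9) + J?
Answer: -59108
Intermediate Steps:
b(H, S) = -6 (b(H, S) = 9 - 15 = -6)
G(r) = -1/23
s(o, F) = -8 + o² (s(o, F) = -8 + o*o = -8 + o²)
n(A) = -6
q(J) = 9 + J
(-66677 - 169755)/(n(G(-1)) + q(s(3, -22))) = (-66677 - 169755)/(-6 + (9 + (-8 + 3²))) = -236432/(-6 + (9 + (-8 + 9))) = -236432/(-6 + (9 + 1)) = -236432/(-6 + 10) = -236432/4 = -236432*¼ = -59108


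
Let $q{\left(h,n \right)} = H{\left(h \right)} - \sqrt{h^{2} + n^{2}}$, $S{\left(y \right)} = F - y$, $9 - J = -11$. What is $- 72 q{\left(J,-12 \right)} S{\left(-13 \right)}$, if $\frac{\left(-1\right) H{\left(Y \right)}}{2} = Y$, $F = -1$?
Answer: $34560 + 3456 \sqrt{34} \approx 54712.0$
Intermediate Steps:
$J = 20$ ($J = 9 - -11 = 9 + 11 = 20$)
$H{\left(Y \right)} = - 2 Y$
$S{\left(y \right)} = -1 - y$
$q{\left(h,n \right)} = - \sqrt{h^{2} + n^{2}} - 2 h$ ($q{\left(h,n \right)} = - 2 h - \sqrt{h^{2} + n^{2}} = - \sqrt{h^{2} + n^{2}} - 2 h$)
$- 72 q{\left(J,-12 \right)} S{\left(-13 \right)} = - 72 \left(- \sqrt{20^{2} + \left(-12\right)^{2}} - 40\right) \left(-1 - -13\right) = - 72 \left(- \sqrt{400 + 144} - 40\right) \left(-1 + 13\right) = - 72 \left(- \sqrt{544} - 40\right) 12 = - 72 \left(- 4 \sqrt{34} - 40\right) 12 = - 72 \left(-40 - 4 \sqrt{34}\right) 12 = \left(2880 + 288 \sqrt{34}\right) 12 = 34560 + 3456 \sqrt{34}$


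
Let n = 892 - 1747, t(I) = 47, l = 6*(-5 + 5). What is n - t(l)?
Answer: -902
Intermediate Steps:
l = 0 (l = 6*0 = 0)
n = -855
n - t(l) = -855 - 1*47 = -855 - 47 = -902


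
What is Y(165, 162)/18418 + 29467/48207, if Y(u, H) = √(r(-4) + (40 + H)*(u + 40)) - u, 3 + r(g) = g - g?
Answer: 534769051/887876526 + √41407/18418 ≈ 0.61335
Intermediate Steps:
r(g) = -3 (r(g) = -3 + (g - g) = -3 + 0 = -3)
Y(u, H) = √(-3 + (40 + H)*(40 + u)) - u (Y(u, H) = √(-3 + (40 + H)*(u + 40)) - u = √(-3 + (40 + H)*(40 + u)) - u)
Y(165, 162)/18418 + 29467/48207 = (√(1597 + 40*162 + 40*165 + 162*165) - 1*165)/18418 + 29467/48207 = (√(1597 + 6480 + 6600 + 26730) - 165)*(1/18418) + 29467*(1/48207) = (√41407 - 165)*(1/18418) + 29467/48207 = (-165 + √41407)*(1/18418) + 29467/48207 = (-165/18418 + √41407/18418) + 29467/48207 = 534769051/887876526 + √41407/18418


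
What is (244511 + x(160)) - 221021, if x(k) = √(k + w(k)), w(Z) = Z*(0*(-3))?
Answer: 23490 + 4*√10 ≈ 23503.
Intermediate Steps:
w(Z) = 0 (w(Z) = Z*0 = 0)
x(k) = √k (x(k) = √(k + 0) = √k)
(244511 + x(160)) - 221021 = (244511 + √160) - 221021 = (244511 + 4*√10) - 221021 = 23490 + 4*√10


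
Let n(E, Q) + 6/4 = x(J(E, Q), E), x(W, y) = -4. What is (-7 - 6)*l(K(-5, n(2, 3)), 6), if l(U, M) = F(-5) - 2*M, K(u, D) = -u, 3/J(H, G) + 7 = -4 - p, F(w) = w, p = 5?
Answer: 221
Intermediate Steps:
J(H, G) = -3/16 (J(H, G) = 3/(-7 + (-4 - 1*5)) = 3/(-7 + (-4 - 5)) = 3/(-7 - 9) = 3/(-16) = 3*(-1/16) = -3/16)
n(E, Q) = -11/2 (n(E, Q) = -3/2 - 4 = -11/2)
l(U, M) = -5 - 2*M
(-7 - 6)*l(K(-5, n(2, 3)), 6) = (-7 - 6)*(-5 - 2*6) = -13*(-5 - 12) = -13*(-17) = 221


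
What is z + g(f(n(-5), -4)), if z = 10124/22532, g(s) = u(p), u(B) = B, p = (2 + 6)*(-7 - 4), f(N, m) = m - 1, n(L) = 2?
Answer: -493173/5633 ≈ -87.551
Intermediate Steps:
f(N, m) = -1 + m
p = -88 (p = 8*(-11) = -88)
g(s) = -88
z = 2531/5633 (z = 10124*(1/22532) = 2531/5633 ≈ 0.44932)
z + g(f(n(-5), -4)) = 2531/5633 - 88 = -493173/5633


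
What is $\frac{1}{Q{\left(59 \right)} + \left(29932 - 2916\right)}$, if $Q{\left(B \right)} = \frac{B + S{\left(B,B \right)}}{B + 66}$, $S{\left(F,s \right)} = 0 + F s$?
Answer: $\frac{25}{676108} \approx 3.6976 \cdot 10^{-5}$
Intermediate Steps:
$S{\left(F,s \right)} = F s$
$Q{\left(B \right)} = \frac{B + B^{2}}{66 + B}$ ($Q{\left(B \right)} = \frac{B + B B}{B + 66} = \frac{B + B^{2}}{66 + B}$)
$\frac{1}{Q{\left(59 \right)} + \left(29932 - 2916\right)} = \frac{1}{\frac{59 \left(1 + 59\right)}{66 + 59} + \left(29932 - 2916\right)} = \frac{1}{59 \cdot \frac{1}{125} \cdot 60 + 27016} = \frac{1}{\frac{708}{25} + 27016} = \frac{1}{\frac{676108}{25}} = \frac{25}{676108}$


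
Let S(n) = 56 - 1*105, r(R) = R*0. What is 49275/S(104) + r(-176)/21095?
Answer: -49275/49 ≈ -1005.6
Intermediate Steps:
r(R) = 0
S(n) = -49 (S(n) = 56 - 105 = -49)
49275/S(104) + r(-176)/21095 = 49275/(-49) + 0/21095 = 49275*(-1/49) + 0*(1/21095) = -49275/49 + 0 = -49275/49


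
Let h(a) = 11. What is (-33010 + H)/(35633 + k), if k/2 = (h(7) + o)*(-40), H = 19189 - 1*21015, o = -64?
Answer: -11612/13291 ≈ -0.87367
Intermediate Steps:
H = -1826 (H = 19189 - 21015 = -1826)
k = 4240 (k = 2*((11 - 64)*(-40)) = 2*(-53*(-40)) = 2*2120 = 4240)
(-33010 + H)/(35633 + k) = (-33010 - 1826)/(35633 + 4240) = -34836/39873 = -34836*1/39873 = -11612/13291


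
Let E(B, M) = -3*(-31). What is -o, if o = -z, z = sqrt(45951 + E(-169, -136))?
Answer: 6*sqrt(1279) ≈ 214.58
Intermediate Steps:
E(B, M) = 93
z = 6*sqrt(1279) (z = sqrt(45951 + 93) = sqrt(46044) = 6*sqrt(1279) ≈ 214.58)
o = -6*sqrt(1279) ≈ -214.58
-o = -(-6)*sqrt(1279) = 6*sqrt(1279)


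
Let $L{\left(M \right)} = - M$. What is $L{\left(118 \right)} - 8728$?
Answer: $-8846$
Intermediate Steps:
$L{\left(118 \right)} - 8728 = \left(-1\right) 118 - 8728 = -118 - 8728 = -8846$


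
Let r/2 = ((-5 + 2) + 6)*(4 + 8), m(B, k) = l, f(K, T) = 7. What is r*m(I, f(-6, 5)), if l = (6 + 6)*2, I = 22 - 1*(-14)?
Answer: 1728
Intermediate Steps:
I = 36 (I = 22 + 14 = 36)
l = 24 (l = 12*2 = 24)
m(B, k) = 24
r = 72 (r = 2*(((-5 + 2) + 6)*(4 + 8)) = 2*((-3 + 6)*12) = 2*(3*12) = 2*36 = 72)
r*m(I, f(-6, 5)) = 72*24 = 1728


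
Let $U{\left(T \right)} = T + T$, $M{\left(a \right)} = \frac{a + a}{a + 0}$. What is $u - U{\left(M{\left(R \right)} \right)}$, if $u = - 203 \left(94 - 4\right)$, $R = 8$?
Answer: $-18274$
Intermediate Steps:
$M{\left(a \right)} = 2$ ($M{\left(a \right)} = \frac{2 a}{a} = 2$)
$u = -18270$ ($u = \left(-203\right) 90 = -18270$)
$U{\left(T \right)} = 2 T$
$u - U{\left(M{\left(R \right)} \right)} = -18270 - 2 \cdot 2 = -18270 - 4 = -18274$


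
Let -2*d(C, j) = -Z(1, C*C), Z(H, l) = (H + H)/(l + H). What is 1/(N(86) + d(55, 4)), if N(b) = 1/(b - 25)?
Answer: 184586/3087 ≈ 59.795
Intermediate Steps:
N(b) = 1/(-25 + b)
Z(H, l) = 2*H/(H + l) (Z(H, l) = (2*H)/(H + l) = 2*H/(H + l))
d(C, j) = 1/(1 + C**2) (d(C, j) = -(-1)*2*1/(1 + C*C)/2 = -(-1)*2*1/(1 + C**2)/2 = -(-1)*2/(1 + C**2)/2 = -(-1)/(1 + C**2) = 1/(1 + C**2))
1/(N(86) + d(55, 4)) = 1/(1/(-25 + 86) + 1/(1 + 55**2)) = 1/(1/61 + 1/(1 + 3025)) = 1/(1/61 + 1/3026) = 1/(3087/184586) = 184586/3087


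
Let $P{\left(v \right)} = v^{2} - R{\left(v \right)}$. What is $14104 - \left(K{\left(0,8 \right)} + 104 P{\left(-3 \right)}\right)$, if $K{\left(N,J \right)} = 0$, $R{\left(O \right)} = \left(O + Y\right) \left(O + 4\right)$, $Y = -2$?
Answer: $12648$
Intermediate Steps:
$R{\left(O \right)} = \left(-2 + O\right) \left(4 + O\right)$ ($R{\left(O \right)} = \left(O - 2\right) \left(O + 4\right) = \left(-2 + O\right) \left(4 + O\right)$)
$P{\left(v \right)} = 8 - 2 v$ ($P{\left(v \right)} = v^{2} - \left(-8 + v^{2} + 2 v\right) = 8 - 2 v$)
$14104 - \left(K{\left(0,8 \right)} + 104 P{\left(-3 \right)}\right) = 14104 - \left(0 + 104 \left(8 - -6\right)\right) = 14104 - \left(0 + 104 \left(8 + 6\right)\right) = 14104 - \left(0 + 104 \cdot 14\right) = 14104 - \left(0 + 1456\right) = 14104 - 1456 = 12648$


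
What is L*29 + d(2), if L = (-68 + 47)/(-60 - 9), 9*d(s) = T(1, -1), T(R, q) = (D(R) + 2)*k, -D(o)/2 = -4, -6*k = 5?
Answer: 4906/621 ≈ 7.9002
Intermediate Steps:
k = -⅚ (k = -⅙*5 = -⅚ ≈ -0.83333)
D(o) = 8 (D(o) = -2*(-4) = 8)
T(R, q) = -25/3 (T(R, q) = (8 + 2)*(-⅚) = 10*(-⅚) = -25/3)
d(s) = -25/27 (d(s) = (⅑)*(-25/3) = -25/27)
L = 7/23 (L = -21/(-69) = -21*(-1/69) = 7/23 ≈ 0.30435)
L*29 + d(2) = (7/23)*29 - 25/27 = 203/23 - 25/27 = 4906/621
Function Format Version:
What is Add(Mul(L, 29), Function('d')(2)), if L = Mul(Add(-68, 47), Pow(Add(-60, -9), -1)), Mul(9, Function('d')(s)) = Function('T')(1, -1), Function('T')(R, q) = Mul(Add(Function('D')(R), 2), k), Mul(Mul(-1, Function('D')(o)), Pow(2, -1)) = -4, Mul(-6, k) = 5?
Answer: Rational(4906, 621) ≈ 7.9002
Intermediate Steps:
k = Rational(-5, 6) (k = Mul(Rational(-1, 6), 5) = Rational(-5, 6) ≈ -0.83333)
Function('D')(o) = 8 (Function('D')(o) = Mul(-2, -4) = 8)
Function('T')(R, q) = Rational(-25, 3) (Function('T')(R, q) = Mul(Add(8, 2), Rational(-5, 6)) = Mul(10, Rational(-5, 6)) = Rational(-25, 3))
Function('d')(s) = Rational(-25, 27) (Function('d')(s) = Mul(Rational(1, 9), Rational(-25, 3)) = Rational(-25, 27))
L = Rational(7, 23) (L = Mul(-21, Pow(-69, -1)) = Mul(-21, Rational(-1, 69)) = Rational(7, 23) ≈ 0.30435)
Add(Mul(L, 29), Function('d')(2)) = Add(Mul(Rational(7, 23), 29), Rational(-25, 27)) = Add(Rational(203, 23), Rational(-25, 27)) = Rational(4906, 621)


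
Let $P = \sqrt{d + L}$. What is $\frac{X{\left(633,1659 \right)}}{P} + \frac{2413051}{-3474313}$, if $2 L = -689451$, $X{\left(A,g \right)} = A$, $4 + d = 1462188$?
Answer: $- \frac{2413051}{3474313} + \frac{633 \sqrt{4469834}}{2234917} \approx -0.095732$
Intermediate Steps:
$d = 1462184$ ($d = -4 + 1462188 = 1462184$)
$L = - \frac{689451}{2}$ ($L = \frac{1}{2} \left(-689451\right) = - \frac{689451}{2} \approx -3.4473 \cdot 10^{5}$)
$P = \frac{\sqrt{4469834}}{2}$ ($P = \sqrt{1462184 - \frac{689451}{2}} = \sqrt{\frac{2234917}{2}} = \frac{\sqrt{4469834}}{2} \approx 1057.1$)
$\frac{X{\left(633,1659 \right)}}{P} + \frac{2413051}{-3474313} = \frac{633}{\frac{1}{2} \sqrt{4469834}} + \frac{2413051}{-3474313} = 633 \frac{\sqrt{4469834}}{2234917} + 2413051 \left(- \frac{1}{3474313}\right) = \frac{633 \sqrt{4469834}}{2234917} - \frac{2413051}{3474313} = - \frac{2413051}{3474313} + \frac{633 \sqrt{4469834}}{2234917}$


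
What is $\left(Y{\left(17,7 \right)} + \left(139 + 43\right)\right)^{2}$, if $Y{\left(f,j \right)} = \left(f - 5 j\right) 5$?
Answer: $8464$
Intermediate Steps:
$Y{\left(f,j \right)} = - 25 j + 5 f$
$\left(Y{\left(17,7 \right)} + \left(139 + 43\right)\right)^{2} = \left(\left(\left(-25\right) 7 + 5 \cdot 17\right) + \left(139 + 43\right)\right)^{2} = \left(\left(-175 + 85\right) + 182\right)^{2} = \left(-90 + 182\right)^{2} = 92^{2} = 8464$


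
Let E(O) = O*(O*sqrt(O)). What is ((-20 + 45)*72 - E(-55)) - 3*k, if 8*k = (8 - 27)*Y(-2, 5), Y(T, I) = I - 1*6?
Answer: 14343/8 - 3025*I*sqrt(55) ≈ 1792.9 - 22434.0*I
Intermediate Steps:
Y(T, I) = -6 + I (Y(T, I) = I - 6 = -6 + I)
k = 19/8 (k = ((8 - 27)*(-6 + 5))/8 = (-19*(-1))/8 = (1/8)*19 = 19/8 ≈ 2.3750)
E(O) = O**(5/2) (E(O) = O*O**(3/2) = O**(5/2))
((-20 + 45)*72 - E(-55)) - 3*k = ((-20 + 45)*72 - (-55)**(5/2)) - 3*19/8 = (25*72 - 3025*I*sqrt(55)) - 1*57/8 = (1800 - 3025*I*sqrt(55)) - 57/8 = 14343/8 - 3025*I*sqrt(55)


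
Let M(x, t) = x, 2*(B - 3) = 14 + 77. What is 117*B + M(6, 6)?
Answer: 11361/2 ≈ 5680.5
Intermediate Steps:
B = 97/2 (B = 3 + (14 + 77)/2 = 3 + (½)*91 = 3 + 91/2 = 97/2 ≈ 48.500)
117*B + M(6, 6) = 117*(97/2) + 6 = 11349/2 + 6 = 11361/2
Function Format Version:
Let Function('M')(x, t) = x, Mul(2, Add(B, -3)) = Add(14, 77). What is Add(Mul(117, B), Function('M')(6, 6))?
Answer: Rational(11361, 2) ≈ 5680.5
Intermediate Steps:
B = Rational(97, 2) (B = Add(3, Mul(Rational(1, 2), Add(14, 77))) = Add(3, Mul(Rational(1, 2), 91)) = Add(3, Rational(91, 2)) = Rational(97, 2) ≈ 48.500)
Add(Mul(117, B), Function('M')(6, 6)) = Add(Mul(117, Rational(97, 2)), 6) = Add(Rational(11349, 2), 6) = Rational(11361, 2)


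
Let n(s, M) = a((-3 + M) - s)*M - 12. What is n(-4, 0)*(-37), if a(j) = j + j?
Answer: 444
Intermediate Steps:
a(j) = 2*j
n(s, M) = -12 + M*(-6 - 2*s + 2*M) (n(s, M) = (2*((-3 + M) - s))*M - 12 = (2*(-3 + M - s))*M - 12 = (-6 - 2*s + 2*M)*M - 12 = M*(-6 - 2*s + 2*M) - 12 = -12 + M*(-6 - 2*s + 2*M))
n(-4, 0)*(-37) = (-12 - 2*0*(3 - 4 - 1*0))*(-37) = (-12 - 2*0*(3 - 4 + 0))*(-37) = (-12 - 2*0*(-1))*(-37) = (-12 + 0)*(-37) = -12*(-37) = 444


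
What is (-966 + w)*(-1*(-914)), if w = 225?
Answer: -677274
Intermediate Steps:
(-966 + w)*(-1*(-914)) = (-966 + 225)*(-1*(-914)) = -741*914 = -677274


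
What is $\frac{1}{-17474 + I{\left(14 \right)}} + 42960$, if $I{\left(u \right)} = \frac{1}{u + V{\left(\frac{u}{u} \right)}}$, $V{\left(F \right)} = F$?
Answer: $\frac{11260202625}{262109} \approx 42960.0$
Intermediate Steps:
$I{\left(u \right)} = \frac{1}{1 + u}$ ($I{\left(u \right)} = \frac{1}{u + \frac{u}{u}} = \frac{1}{u + 1} = \frac{1}{1 + u}$)
$\frac{1}{-17474 + I{\left(14 \right)}} + 42960 = \frac{1}{-17474 + \frac{1}{1 + 14}} + 42960 = \frac{1}{-17474 + \frac{1}{15}} + 42960 = \frac{1}{- \frac{262109}{15}} + 42960 = - \frac{15}{262109} + 42960 = \frac{11260202625}{262109}$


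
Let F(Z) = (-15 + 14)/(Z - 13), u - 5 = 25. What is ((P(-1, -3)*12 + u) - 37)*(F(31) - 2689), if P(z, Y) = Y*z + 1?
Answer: -1984523/18 ≈ -1.1025e+5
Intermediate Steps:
u = 30 (u = 5 + 25 = 30)
P(z, Y) = 1 + Y*z
F(Z) = -1/(-13 + Z)
((P(-1, -3)*12 + u) - 37)*(F(31) - 2689) = (((1 - 3*(-1))*12 + 30) - 37)*(-1/(-13 + 31) - 2689) = (((1 + 3)*12 + 30) - 37)*(-1/18 - 2689) = ((4*12 + 30) - 37)*(-1*1/18 - 2689) = ((48 + 30) - 37)*(-1/18 - 2689) = (78 - 37)*(-48403/18) = 41*(-48403/18) = -1984523/18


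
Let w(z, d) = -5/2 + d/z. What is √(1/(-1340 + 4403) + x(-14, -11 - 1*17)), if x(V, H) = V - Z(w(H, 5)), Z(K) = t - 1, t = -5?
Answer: I*√75052689/3063 ≈ 2.8284*I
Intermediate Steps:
w(z, d) = -5/2 + d/z (w(z, d) = -5*½ + d/z = -5/2 + d/z)
Z(K) = -6 (Z(K) = -5 - 1 = -6)
x(V, H) = 6 + V (x(V, H) = V - 1*(-6) = V + 6 = 6 + V)
√(1/(-1340 + 4403) + x(-14, -11 - 1*17)) = √(1/(-1340 + 4403) + (6 - 14)) = √(1/3063 - 8) = √(-24503/3063) = I*√75052689/3063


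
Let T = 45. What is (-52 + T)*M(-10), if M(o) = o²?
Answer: -700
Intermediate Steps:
(-52 + T)*M(-10) = (-52 + 45)*(-10)² = -7*100 = -700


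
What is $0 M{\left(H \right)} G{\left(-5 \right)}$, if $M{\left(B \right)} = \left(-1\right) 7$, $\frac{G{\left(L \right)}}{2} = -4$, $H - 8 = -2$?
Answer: $0$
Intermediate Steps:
$H = 6$ ($H = 8 - 2 = 6$)
$G{\left(L \right)} = -8$ ($G{\left(L \right)} = 2 \left(-4\right) = -8$)
$M{\left(B \right)} = -7$
$0 M{\left(H \right)} G{\left(-5 \right)} = 0 \left(-7\right) \left(-8\right) = 0 \left(-8\right) = 0$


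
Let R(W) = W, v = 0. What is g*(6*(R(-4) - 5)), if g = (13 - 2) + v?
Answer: -594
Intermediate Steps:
g = 11 (g = (13 - 2) + 0 = 11 + 0 = 11)
g*(6*(R(-4) - 5)) = 11*(6*(-4 - 5)) = 11*(6*(-9)) = 11*(-54) = -594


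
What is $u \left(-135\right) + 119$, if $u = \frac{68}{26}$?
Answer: $- \frac{3043}{13} \approx -234.08$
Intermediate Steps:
$u = \frac{34}{13}$ ($u = 68 \cdot \frac{1}{26} = \frac{34}{13} \approx 2.6154$)
$u \left(-135\right) + 119 = \frac{34}{13} \left(-135\right) + 119 = - \frac{4590}{13} + 119 = - \frac{3043}{13}$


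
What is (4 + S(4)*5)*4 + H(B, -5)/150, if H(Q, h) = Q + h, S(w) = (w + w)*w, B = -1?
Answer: 16399/25 ≈ 655.96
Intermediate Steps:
S(w) = 2*w² (S(w) = (2*w)*w = 2*w²)
(4 + S(4)*5)*4 + H(B, -5)/150 = (4 + (2*4²)*5)*4 + (-1 - 5)/150 = (4 + (2*16)*5)*4 - 6*1/150 = (4 + 32*5)*4 - 1/25 = (4 + 160)*4 - 1/25 = 164*4 - 1/25 = 656 - 1/25 = 16399/25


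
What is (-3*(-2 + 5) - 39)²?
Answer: 2304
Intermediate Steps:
(-3*(-2 + 5) - 39)² = (-3*3 - 39)² = (-9 - 39)² = (-48)² = 2304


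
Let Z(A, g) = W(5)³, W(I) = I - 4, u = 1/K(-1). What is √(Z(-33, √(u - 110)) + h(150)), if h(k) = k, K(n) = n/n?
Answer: √151 ≈ 12.288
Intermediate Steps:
K(n) = 1
u = 1 (u = 1/1 = 1)
W(I) = -4 + I
Z(A, g) = 1 (Z(A, g) = (-4 + 5)³ = 1³ = 1)
√(Z(-33, √(u - 110)) + h(150)) = √(1 + 150) = √151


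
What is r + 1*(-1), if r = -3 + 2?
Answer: -2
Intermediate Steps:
r = -1
r + 1*(-1) = -1 + 1*(-1) = -1 - 1 = -2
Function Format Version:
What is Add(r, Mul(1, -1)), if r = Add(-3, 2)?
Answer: -2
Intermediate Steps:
r = -1
Add(r, Mul(1, -1)) = Add(-1, Mul(1, -1)) = Add(-1, -1) = -2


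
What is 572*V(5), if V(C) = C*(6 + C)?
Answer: 31460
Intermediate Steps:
572*V(5) = 572*(5*(6 + 5)) = 572*(5*11) = 572*55 = 31460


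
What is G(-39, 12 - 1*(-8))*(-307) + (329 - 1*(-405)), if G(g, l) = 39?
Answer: -11239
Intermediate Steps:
G(-39, 12 - 1*(-8))*(-307) + (329 - 1*(-405)) = 39*(-307) + (329 - 1*(-405)) = -11973 + (329 + 405) = -11973 + 734 = -11239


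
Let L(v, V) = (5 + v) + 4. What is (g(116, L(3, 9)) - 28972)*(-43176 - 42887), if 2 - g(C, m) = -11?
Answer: 2492298417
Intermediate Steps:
L(v, V) = 9 + v
g(C, m) = 13 (g(C, m) = 2 - 1*(-11) = 2 + 11 = 13)
(g(116, L(3, 9)) - 28972)*(-43176 - 42887) = (13 - 28972)*(-43176 - 42887) = -28959*(-86063) = 2492298417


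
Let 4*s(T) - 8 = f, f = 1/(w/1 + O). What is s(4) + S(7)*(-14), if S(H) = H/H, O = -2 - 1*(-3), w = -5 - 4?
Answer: -385/32 ≈ -12.031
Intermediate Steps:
w = -9
O = 1 (O = -2 + 3 = 1)
S(H) = 1
f = -1/8 (f = 1/(-9/1 + 1) = 1/(-9*1 + 1) = 1/(-9 + 1) = 1/(-8) = -1/8 ≈ -0.12500)
s(T) = 63/32 (s(T) = 2 + (1/4)*(-1/8) = 2 - 1/32 = 63/32)
s(4) + S(7)*(-14) = 63/32 + 1*(-14) = 63/32 - 14 = -385/32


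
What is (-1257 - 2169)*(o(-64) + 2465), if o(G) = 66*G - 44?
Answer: 6177078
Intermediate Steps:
o(G) = -44 + 66*G
(-1257 - 2169)*(o(-64) + 2465) = (-1257 - 2169)*((-44 + 66*(-64)) + 2465) = -3426*((-44 - 4224) + 2465) = -3426*(-4268 + 2465) = -3426*(-1803) = 6177078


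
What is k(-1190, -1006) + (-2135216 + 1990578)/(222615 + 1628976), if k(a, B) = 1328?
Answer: 2458768210/1851591 ≈ 1327.9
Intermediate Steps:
k(-1190, -1006) + (-2135216 + 1990578)/(222615 + 1628976) = 1328 + (-2135216 + 1990578)/(222615 + 1628976) = 1328 - 144638/1851591 = 2458768210/1851591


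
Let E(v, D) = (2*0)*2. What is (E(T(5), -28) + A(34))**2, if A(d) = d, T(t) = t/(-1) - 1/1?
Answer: 1156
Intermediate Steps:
T(t) = -1 - t (T(t) = t*(-1) - 1*1 = -t - 1 = -1 - t)
E(v, D) = 0 (E(v, D) = 0*2 = 0)
(E(T(5), -28) + A(34))**2 = (0 + 34)**2 = 34**2 = 1156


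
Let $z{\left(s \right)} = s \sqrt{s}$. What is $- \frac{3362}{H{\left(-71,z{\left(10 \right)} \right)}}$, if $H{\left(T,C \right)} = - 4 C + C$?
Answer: $\frac{1681 \sqrt{10}}{150} \approx 35.439$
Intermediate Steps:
$z{\left(s \right)} = s^{\frac{3}{2}}$
$H{\left(T,C \right)} = - 3 C$
$- \frac{3362}{H{\left(-71,z{\left(10 \right)} \right)}} = - \frac{3362}{\left(-3\right) 10^{\frac{3}{2}}} = - \frac{3362}{\left(-3\right) 10 \sqrt{10}} = - \frac{3362}{\left(-30\right) \sqrt{10}} = - 3362 \left(- \frac{\sqrt{10}}{300}\right) = \frac{1681 \sqrt{10}}{150}$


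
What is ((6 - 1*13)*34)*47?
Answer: -11186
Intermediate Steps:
((6 - 1*13)*34)*47 = ((6 - 13)*34)*47 = -7*34*47 = -238*47 = -11186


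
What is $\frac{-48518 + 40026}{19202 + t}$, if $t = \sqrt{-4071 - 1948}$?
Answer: $- \frac{163063384}{368722823} + \frac{8492 i \sqrt{6019}}{368722823} \approx -0.44224 + 0.0017868 i$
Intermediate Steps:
$t = i \sqrt{6019}$ ($t = \sqrt{-6019} = i \sqrt{6019} \approx 77.582 i$)
$\frac{-48518 + 40026}{19202 + t} = \frac{-48518 + 40026}{19202 + i \sqrt{6019}} = - \frac{8492}{19202 + i \sqrt{6019}}$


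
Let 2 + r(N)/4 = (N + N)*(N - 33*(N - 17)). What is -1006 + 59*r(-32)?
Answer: -23941318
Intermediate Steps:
r(N) = -8 + 8*N*(561 - 32*N) (r(N) = -8 + 4*((N + N)*(N - 33*(N - 17))) = -8 + 4*((2*N)*(N - 33*(-17 + N))) = -8 + 4*((2*N)*(N + (561 - 33*N))) = -8 + 4*((2*N)*(561 - 32*N)) = -8 + 4*(2*N*(561 - 32*N)) = -8 + 8*N*(561 - 32*N))
-1006 + 59*r(-32) = -1006 + 59*(-8 - 256*(-32)**2 + 4488*(-32)) = -1006 + 59*(-8 - 256*1024 - 143616) = -1006 + 59*(-8 - 262144 - 143616) = -1006 + 59*(-405768) = -1006 - 23940312 = -23941318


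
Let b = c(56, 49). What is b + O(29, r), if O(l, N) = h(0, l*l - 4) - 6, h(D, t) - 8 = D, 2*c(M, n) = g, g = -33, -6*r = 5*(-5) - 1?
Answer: -29/2 ≈ -14.500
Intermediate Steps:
r = 13/3 (r = -(5*(-5) - 1)/6 = -(-25 - 1)/6 = -⅙*(-26) = 13/3 ≈ 4.3333)
c(M, n) = -33/2 (c(M, n) = (½)*(-33) = -33/2)
h(D, t) = 8 + D
O(l, N) = 2 (O(l, N) = (8 + 0) - 6 = 8 - 6 = 2)
b = -33/2 ≈ -16.500
b + O(29, r) = -33/2 + 2 = -29/2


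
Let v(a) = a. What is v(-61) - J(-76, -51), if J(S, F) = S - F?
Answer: -36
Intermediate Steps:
v(-61) - J(-76, -51) = -61 - (-76 - 1*(-51)) = -61 - (-76 + 51) = -61 - 1*(-25) = -61 + 25 = -36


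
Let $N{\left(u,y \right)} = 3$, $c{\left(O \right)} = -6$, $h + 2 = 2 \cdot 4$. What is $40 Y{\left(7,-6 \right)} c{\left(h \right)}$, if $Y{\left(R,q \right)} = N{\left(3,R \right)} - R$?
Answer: $960$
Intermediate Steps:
$h = 6$ ($h = -2 + 2 \cdot 4 = -2 + 8 = 6$)
$Y{\left(R,q \right)} = 3 - R$
$40 Y{\left(7,-6 \right)} c{\left(h \right)} = 40 \left(3 - 7\right) \left(-6\right) = 40 \left(-4\right) \left(-6\right) = \left(-160\right) \left(-6\right) = 960$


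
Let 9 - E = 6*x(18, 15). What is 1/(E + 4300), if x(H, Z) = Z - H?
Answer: 1/4327 ≈ 0.00023111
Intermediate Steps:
E = 27 (E = 9 - 6*(15 - 1*18) = 9 - 6*(15 - 18) = 9 - 6*(-3) = 9 - 1*(-18) = 9 + 18 = 27)
1/(E + 4300) = 1/(27 + 4300) = 1/4327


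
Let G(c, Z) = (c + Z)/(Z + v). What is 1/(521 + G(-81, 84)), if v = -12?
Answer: 24/12505 ≈ 0.0019192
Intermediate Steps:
G(c, Z) = (Z + c)/(-12 + Z) (G(c, Z) = (c + Z)/(Z - 12) = (Z + c)/(-12 + Z))
1/(521 + G(-81, 84)) = 1/(521 + (84 - 81)/(-12 + 84)) = 1/(521 + 3/72) = 1/(521 + (1/72)*3) = 1/(521 + 1/24) = 1/(12505/24) = 24/12505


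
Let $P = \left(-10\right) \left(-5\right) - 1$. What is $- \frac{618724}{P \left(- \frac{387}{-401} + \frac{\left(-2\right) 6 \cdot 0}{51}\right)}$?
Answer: $- \frac{248108324}{18963} \approx -13084.0$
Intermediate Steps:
$P = 49$ ($P = 50 - 1 = 49$)
$- \frac{618724}{P \left(- \frac{387}{-401} + \frac{\left(-2\right) 6 \cdot 0}{51}\right)} = - \frac{618724}{49 \left(- \frac{387}{-401} + \frac{\left(-2\right) 6 \cdot 0}{51}\right)} = - \frac{618724}{49 \left(\left(-387\right) \left(- \frac{1}{401}\right) + \left(-12\right) 0 \cdot \frac{1}{51}\right)} = - \frac{618724}{49 \left(\frac{387}{401} + 0 \cdot \frac{1}{51}\right)} = - \frac{618724}{49 \left(\frac{387}{401} + 0\right)} = - \frac{618724}{49 \cdot \frac{387}{401}} = - \frac{618724}{\frac{18963}{401}} = \left(-618724\right) \frac{401}{18963} = - \frac{248108324}{18963}$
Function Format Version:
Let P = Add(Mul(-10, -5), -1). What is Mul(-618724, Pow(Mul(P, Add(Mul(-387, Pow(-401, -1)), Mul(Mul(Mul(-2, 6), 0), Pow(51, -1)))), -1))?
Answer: Rational(-248108324, 18963) ≈ -13084.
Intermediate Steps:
P = 49 (P = Add(50, -1) = 49)
Mul(-618724, Pow(Mul(P, Add(Mul(-387, Pow(-401, -1)), Mul(Mul(Mul(-2, 6), 0), Pow(51, -1)))), -1)) = Mul(-618724, Pow(Mul(49, Add(Mul(-387, Pow(-401, -1)), Mul(Mul(Mul(-2, 6), 0), Pow(51, -1)))), -1)) = Mul(-618724, Pow(Mul(49, Add(Mul(-387, Rational(-1, 401)), Mul(Mul(-12, 0), Rational(1, 51)))), -1)) = Mul(-618724, Pow(Mul(49, Add(Rational(387, 401), Mul(0, Rational(1, 51)))), -1)) = Mul(-618724, Pow(Mul(49, Add(Rational(387, 401), 0)), -1)) = Mul(-618724, Pow(Mul(49, Rational(387, 401)), -1)) = Mul(-618724, Pow(Rational(18963, 401), -1)) = Mul(-618724, Rational(401, 18963)) = Rational(-248108324, 18963)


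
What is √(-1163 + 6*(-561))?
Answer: I*√4529 ≈ 67.298*I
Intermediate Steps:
√(-1163 + 6*(-561)) = √(-1163 - 3366) = √(-4529) = I*√4529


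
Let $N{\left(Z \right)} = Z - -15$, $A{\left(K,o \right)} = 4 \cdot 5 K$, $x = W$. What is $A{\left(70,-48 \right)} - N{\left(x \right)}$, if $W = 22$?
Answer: $1363$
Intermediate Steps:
$x = 22$
$A{\left(K,o \right)} = 20 K$
$N{\left(Z \right)} = 15 + Z$ ($N{\left(Z \right)} = Z + 15 = 15 + Z$)
$A{\left(70,-48 \right)} - N{\left(x \right)} = 20 \cdot 70 - \left(15 + 22\right) = 1400 - 37 = 1363$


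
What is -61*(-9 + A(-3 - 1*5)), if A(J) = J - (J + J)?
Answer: 61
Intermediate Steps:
A(J) = -J (A(J) = J - 2*J = -J)
-61*(-9 + A(-3 - 1*5)) = -61*(-9 - (-3 - 1*5)) = -61*(-9 - (-3 - 5)) = -61*(-9 - 1*(-8)) = -61*(-9 + 8) = -61*(-1) = 61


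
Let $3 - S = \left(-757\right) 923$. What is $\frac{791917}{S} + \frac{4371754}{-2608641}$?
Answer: $- \frac{988778569559}{1822693987674} \approx -0.54248$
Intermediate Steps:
$S = 698714$ ($S = 3 - \left(-757\right) 923 = 3 - -698711 = 3 + 698711 = 698714$)
$\frac{791917}{S} + \frac{4371754}{-2608641} = \frac{791917}{698714} + \frac{4371754}{-2608641} = 791917 \cdot \frac{1}{698714} + 4371754 \left(- \frac{1}{2608641}\right) = \frac{791917}{698714} - \frac{4371754}{2608641} = - \frac{988778569559}{1822693987674}$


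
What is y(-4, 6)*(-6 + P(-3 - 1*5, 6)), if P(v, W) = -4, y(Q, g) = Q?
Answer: 40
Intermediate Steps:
y(-4, 6)*(-6 + P(-3 - 1*5, 6)) = -4*(-6 - 4) = -4*(-10) = 40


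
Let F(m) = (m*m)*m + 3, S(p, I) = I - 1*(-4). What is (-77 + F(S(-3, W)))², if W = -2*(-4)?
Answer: 2735716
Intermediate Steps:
W = 8
S(p, I) = 4 + I (S(p, I) = I + 4 = 4 + I)
F(m) = 3 + m³ (F(m) = m²*m + 3 = m³ + 3 = 3 + m³)
(-77 + F(S(-3, W)))² = (-77 + (3 + (4 + 8)³))² = (-77 + (3 + 12³))² = (-77 + (3 + 1728))² = (-77 + 1731)² = 1654² = 2735716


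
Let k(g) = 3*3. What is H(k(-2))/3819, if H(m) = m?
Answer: 3/1273 ≈ 0.0023566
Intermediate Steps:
k(g) = 9
H(k(-2))/3819 = 9/3819 = 9*(1/3819) = 3/1273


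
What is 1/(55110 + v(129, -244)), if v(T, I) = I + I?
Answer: 1/54622 ≈ 1.8308e-5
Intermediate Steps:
v(T, I) = 2*I
1/(55110 + v(129, -244)) = 1/(55110 + 2*(-244)) = 1/(55110 - 488) = 1/54622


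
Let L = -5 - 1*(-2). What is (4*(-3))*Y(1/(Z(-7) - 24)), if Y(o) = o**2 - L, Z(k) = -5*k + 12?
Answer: -19056/529 ≈ -36.023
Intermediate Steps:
Z(k) = 12 - 5*k
L = -3 (L = -5 + 2 = -3)
Y(o) = 3 + o**2 (Y(o) = o**2 - 1*(-3) = o**2 + 3 = 3 + o**2)
(4*(-3))*Y(1/(Z(-7) - 24)) = (4*(-3))*(3 + (1/((12 - 5*(-7)) - 24))**2) = -12*(3 + (1/((12 + 35) - 24))**2) = -12*(3 + (1/(47 - 24))**2) = -12*(3 + (1/23)**2) = -12*(3 + 1/529) = -12*1588/529 = -19056/529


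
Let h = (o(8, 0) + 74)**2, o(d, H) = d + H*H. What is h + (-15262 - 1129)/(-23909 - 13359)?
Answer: 250606423/37268 ≈ 6724.4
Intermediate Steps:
o(d, H) = d + H**2
h = 6724 (h = ((8 + 0**2) + 74)**2 = ((8 + 0) + 74)**2 = (8 + 74)**2 = 82**2 = 6724)
h + (-15262 - 1129)/(-23909 - 13359) = 6724 + (-15262 - 1129)/(-23909 - 13359) = 6724 - 16391/(-37268) = 6724 - 16391*(-1/37268) = 6724 + 16391/37268 = 250606423/37268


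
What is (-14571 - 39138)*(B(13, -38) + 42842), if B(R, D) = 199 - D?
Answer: -2313730011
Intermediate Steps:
(-14571 - 39138)*(B(13, -38) + 42842) = (-14571 - 39138)*((199 - 1*(-38)) + 42842) = -53709*((199 + 38) + 42842) = -53709*(237 + 42842) = -53709*43079 = -2313730011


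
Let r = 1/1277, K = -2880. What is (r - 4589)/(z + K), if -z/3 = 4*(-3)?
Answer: 162782/100883 ≈ 1.6136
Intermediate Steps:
r = 1/1277 ≈ 0.00078308
z = 36 (z = -12*(-3) = -3*(-12) = 36)
(r - 4589)/(z + K) = (1/1277 - 4589)/(36 - 2880) = -5860152/1277/(-2844) = -5860152/1277*(-1/2844) = 162782/100883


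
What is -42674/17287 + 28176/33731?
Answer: -952358182/583107797 ≈ -1.6332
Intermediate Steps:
-42674/17287 + 28176/33731 = -952358182/583107797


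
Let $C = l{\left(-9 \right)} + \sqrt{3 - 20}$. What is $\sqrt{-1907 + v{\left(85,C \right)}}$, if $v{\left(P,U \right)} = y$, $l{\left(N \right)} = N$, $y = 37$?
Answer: $i \sqrt{1870} \approx 43.243 i$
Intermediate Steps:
$C = -9 + i \sqrt{17}$ ($C = -9 + \sqrt{3 - 20} = -9 + \sqrt{-17} = -9 + i \sqrt{17} \approx -9.0 + 4.1231 i$)
$v{\left(P,U \right)} = 37$
$\sqrt{-1907 + v{\left(85,C \right)}} = \sqrt{-1907 + 37} = \sqrt{-1870} = i \sqrt{1870}$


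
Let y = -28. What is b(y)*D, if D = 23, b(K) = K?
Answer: -644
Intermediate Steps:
b(y)*D = -28*23 = -644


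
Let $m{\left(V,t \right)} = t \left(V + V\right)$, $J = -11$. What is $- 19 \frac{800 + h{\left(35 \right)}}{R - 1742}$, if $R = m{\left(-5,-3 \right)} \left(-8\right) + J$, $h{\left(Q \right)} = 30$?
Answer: $\frac{15770}{1993} \approx 7.9127$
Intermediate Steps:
$m{\left(V,t \right)} = 2 V t$ ($m{\left(V,t \right)} = t 2 V = 2 V t$)
$R = -251$ ($R = 2 \left(-5\right) \left(-3\right) \left(-8\right) - 11 = 30 \left(-8\right) - 11 = -240 - 11 = -251$)
$- 19 \frac{800 + h{\left(35 \right)}}{R - 1742} = - 19 \frac{800 + 30}{-251 - 1742} = - 19 \frac{830}{-1993} = - 19 \cdot 830 \left(- \frac{1}{1993}\right) = \left(-19\right) \left(- \frac{830}{1993}\right) = \frac{15770}{1993}$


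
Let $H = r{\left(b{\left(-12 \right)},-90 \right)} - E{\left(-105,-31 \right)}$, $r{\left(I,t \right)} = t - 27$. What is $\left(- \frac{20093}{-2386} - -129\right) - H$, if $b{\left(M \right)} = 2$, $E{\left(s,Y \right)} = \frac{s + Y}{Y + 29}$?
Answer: $\frac{769297}{2386} \approx 322.42$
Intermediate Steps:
$E{\left(s,Y \right)} = \frac{Y + s}{29 + Y}$
$r{\left(I,t \right)} = -27 + t$ ($r{\left(I,t \right)} = t - 27 = -27 + t$)
$H = -185$ ($H = \left(-27 - 90\right) - \frac{-31 - 105}{29 - 31} = -117 - \frac{1}{-2} \left(-136\right) = -117 - \left(- \frac{1}{2}\right) \left(-136\right) = -117 - 68 = -185$)
$\left(- \frac{20093}{-2386} - -129\right) - H = \left(- \frac{20093}{-2386} - -129\right) - -185 = \left(\left(-20093\right) \left(- \frac{1}{2386}\right) + 129\right) + 185 = \left(\frac{20093}{2386} + 129\right) + 185 = \frac{327887}{2386} + 185 = \frac{769297}{2386}$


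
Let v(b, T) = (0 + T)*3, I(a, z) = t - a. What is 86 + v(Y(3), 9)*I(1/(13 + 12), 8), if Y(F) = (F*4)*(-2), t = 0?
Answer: 2123/25 ≈ 84.920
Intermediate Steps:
I(a, z) = -a (I(a, z) = 0 - a = -a)
Y(F) = -8*F (Y(F) = (4*F)*(-2) = -8*F)
v(b, T) = 3*T (v(b, T) = T*3 = 3*T)
86 + v(Y(3), 9)*I(1/(13 + 12), 8) = 86 + (3*9)*(-1/(13 + 12)) = 86 + 27*(-1/25) = 86 - 27/25 = 2123/25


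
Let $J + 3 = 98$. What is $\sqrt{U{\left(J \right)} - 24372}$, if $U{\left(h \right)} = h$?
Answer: $i \sqrt{24277} \approx 155.81 i$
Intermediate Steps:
$J = 95$ ($J = -3 + 98 = 95$)
$\sqrt{U{\left(J \right)} - 24372} = \sqrt{95 - 24372} = \sqrt{-24277} = i \sqrt{24277}$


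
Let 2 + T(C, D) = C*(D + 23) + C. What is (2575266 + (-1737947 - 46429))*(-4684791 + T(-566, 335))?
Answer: -3865860038430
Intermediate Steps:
T(C, D) = -2 + C + C*(23 + D) (T(C, D) = -2 + (C*(D + 23) + C) = -2 + (C*(23 + D) + C) = -2 + (C + C*(23 + D)) = -2 + C + C*(23 + D))
(2575266 + (-1737947 - 46429))*(-4684791 + T(-566, 335)) = (2575266 + (-1737947 - 46429))*(-4684791 + (-2 + 24*(-566) - 566*335)) = (2575266 - 1784376)*(-4684791 + (-2 - 13584 - 189610)) = 790890*(-4684791 - 203196) = 790890*(-4887987) = -3865860038430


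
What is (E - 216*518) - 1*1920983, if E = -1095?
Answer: -2033966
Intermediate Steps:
(E - 216*518) - 1*1920983 = (-1095 - 216*518) - 1*1920983 = (-1095 - 111888) - 1920983 = -112983 - 1920983 = -2033966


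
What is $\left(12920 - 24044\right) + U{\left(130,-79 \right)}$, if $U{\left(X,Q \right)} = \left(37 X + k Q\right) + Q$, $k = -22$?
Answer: $-4655$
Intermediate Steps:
$U{\left(X,Q \right)} = - 21 Q + 37 X$ ($U{\left(X,Q \right)} = \left(37 X - 22 Q\right) + Q = \left(- 22 Q + 37 X\right) + Q = - 21 Q + 37 X$)
$\left(12920 - 24044\right) + U{\left(130,-79 \right)} = \left(12920 - 24044\right) + \left(\left(-21\right) \left(-79\right) + 37 \cdot 130\right) = -11124 + \left(1659 + 4810\right) = -11124 + 6469 = -4655$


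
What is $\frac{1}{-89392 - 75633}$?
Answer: $- \frac{1}{165025} \approx -6.0597 \cdot 10^{-6}$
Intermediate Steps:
$\frac{1}{-89392 - 75633} = \frac{1}{-165025} = - \frac{1}{165025}$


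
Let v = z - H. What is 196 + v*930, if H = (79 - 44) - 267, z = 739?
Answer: 903226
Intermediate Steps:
H = -232 (H = 35 - 267 = -232)
v = 971 (v = 739 - 1*(-232) = 739 + 232 = 971)
196 + v*930 = 196 + 971*930 = 196 + 903030 = 903226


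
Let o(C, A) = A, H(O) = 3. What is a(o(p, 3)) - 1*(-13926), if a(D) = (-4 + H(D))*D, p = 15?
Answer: 13923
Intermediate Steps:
a(D) = -D (a(D) = (-4 + 3)*D = -D)
a(o(p, 3)) - 1*(-13926) = -1*3 - 1*(-13926) = -3 + 13926 = 13923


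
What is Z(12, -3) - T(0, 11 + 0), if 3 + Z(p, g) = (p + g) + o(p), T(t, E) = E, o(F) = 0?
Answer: -5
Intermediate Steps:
Z(p, g) = -3 + g + p (Z(p, g) = -3 + ((p + g) + 0) = -3 + ((g + p) + 0) = -3 + (g + p) = -3 + g + p)
Z(12, -3) - T(0, 11 + 0) = (-3 - 3 + 12) - (11 + 0) = 6 - 1*11 = 6 - 11 = -5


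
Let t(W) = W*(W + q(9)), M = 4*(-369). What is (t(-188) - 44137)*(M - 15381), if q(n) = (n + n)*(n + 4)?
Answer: 889796745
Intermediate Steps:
M = -1476
q(n) = 2*n*(4 + n) (q(n) = (2*n)*(4 + n) = 2*n*(4 + n))
t(W) = W*(234 + W) (t(W) = W*(W + 2*9*(4 + 9)) = W*(W + 2*9*13) = W*(W + 234) = W*(234 + W))
(t(-188) - 44137)*(M - 15381) = (-188*(234 - 188) - 44137)*(-1476 - 15381) = (-188*46 - 44137)*(-16857) = (-8648 - 44137)*(-16857) = -52785*(-16857) = 889796745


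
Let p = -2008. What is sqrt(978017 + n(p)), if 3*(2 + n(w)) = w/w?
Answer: sqrt(8802138)/3 ≈ 988.95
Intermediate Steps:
n(w) = -5/3 (n(w) = -2 + (w/w)/3 = -2 + (1/3)*1 = -2 + 1/3 = -5/3)
sqrt(978017 + n(p)) = sqrt(978017 - 5/3) = sqrt(2934046/3) = sqrt(8802138)/3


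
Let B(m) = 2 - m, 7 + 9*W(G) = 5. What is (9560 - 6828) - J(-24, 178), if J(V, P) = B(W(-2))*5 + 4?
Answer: 24452/9 ≈ 2716.9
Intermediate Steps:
W(G) = -2/9 (W(G) = -7/9 + (⅑)*5 = -7/9 + 5/9 = -2/9)
J(V, P) = 136/9 (J(V, P) = (2 - 1*(-2/9))*5 + 4 = (2 + 2/9)*5 + 4 = (20/9)*5 + 4 = 100/9 + 4 = 136/9)
(9560 - 6828) - J(-24, 178) = (9560 - 6828) - 1*136/9 = 2732 - 136/9 = 24452/9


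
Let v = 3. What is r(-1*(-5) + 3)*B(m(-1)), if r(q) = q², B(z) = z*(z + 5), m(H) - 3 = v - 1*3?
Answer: 1536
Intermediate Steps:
m(H) = 3 (m(H) = 3 + (3 - 1*3) = 3 + (3 - 3) = 3 + 0 = 3)
B(z) = z*(5 + z)
r(-1*(-5) + 3)*B(m(-1)) = (-1*(-5) + 3)²*(3*(5 + 3)) = (5 + 3)²*(3*8) = 8²*24 = 64*24 = 1536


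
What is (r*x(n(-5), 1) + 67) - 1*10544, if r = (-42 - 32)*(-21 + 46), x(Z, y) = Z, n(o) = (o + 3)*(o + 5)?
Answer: -10477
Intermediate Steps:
n(o) = (3 + o)*(5 + o)
r = -1850 (r = -74*25 = -1850)
(r*x(n(-5), 1) + 67) - 1*10544 = (-1850*(15 + (-5)² + 8*(-5)) + 67) - 1*10544 = (-1850*(15 + 25 - 40) + 67) - 10544 = (-1850*0 + 67) - 10544 = (0 + 67) - 10544 = 67 - 10544 = -10477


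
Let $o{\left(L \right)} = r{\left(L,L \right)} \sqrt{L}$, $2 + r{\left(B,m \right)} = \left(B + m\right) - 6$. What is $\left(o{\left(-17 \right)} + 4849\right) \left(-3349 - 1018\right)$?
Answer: $-21175583 + 183414 i \sqrt{17} \approx -2.1176 \cdot 10^{7} + 7.5624 \cdot 10^{5} i$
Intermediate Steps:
$r{\left(B,m \right)} = -8 + B + m$ ($r{\left(B,m \right)} = -2 - \left(6 - B - m\right) = -2 + \left(-6 + B + m\right) = -8 + B + m$)
$o{\left(L \right)} = \sqrt{L} \left(-8 + 2 L\right)$ ($o{\left(L \right)} = \left(-8 + L + L\right) \sqrt{L} = \left(-8 + 2 L\right) \sqrt{L} = \sqrt{L} \left(-8 + 2 L\right)$)
$\left(o{\left(-17 \right)} + 4849\right) \left(-3349 - 1018\right) = \left(2 \sqrt{-17} \left(-4 - 17\right) + 4849\right) \left(-3349 - 1018\right) = \left(2 i \sqrt{17} \left(-21\right) + 4849\right) \left(-4367\right) = \left(- 42 i \sqrt{17} + 4849\right) \left(-4367\right) = \left(4849 - 42 i \sqrt{17}\right) \left(-4367\right) = -21175583 + 183414 i \sqrt{17}$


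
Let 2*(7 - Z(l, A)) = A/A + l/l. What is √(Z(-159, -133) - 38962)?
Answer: 2*I*√9739 ≈ 197.37*I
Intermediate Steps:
Z(l, A) = 6 (Z(l, A) = 7 - (A/A + l/l)/2 = 7 - (1 + 1)/2 = 7 - ½*2 = 7 - 1 = 6)
√(Z(-159, -133) - 38962) = √(6 - 38962) = √(-38956) = 2*I*√9739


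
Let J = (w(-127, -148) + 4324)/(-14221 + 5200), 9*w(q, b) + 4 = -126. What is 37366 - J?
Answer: 3033746960/81189 ≈ 37367.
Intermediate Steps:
w(q, b) = -130/9 (w(q, b) = -4/9 + (⅑)*(-126) = -4/9 - 14 = -130/9)
J = -38786/81189 (J = (-130/9 + 4324)/(-14221 + 5200) = (38786/9)/(-9021) = (38786/9)*(-1/9021) = -38786/81189 ≈ -0.47773)
37366 - J = 37366 - 1*(-38786/81189) = 37366 + 38786/81189 = 3033746960/81189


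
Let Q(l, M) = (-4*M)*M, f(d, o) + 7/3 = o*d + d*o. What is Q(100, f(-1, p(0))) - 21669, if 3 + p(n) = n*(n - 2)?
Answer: -195505/9 ≈ -21723.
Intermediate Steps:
p(n) = -3 + n*(-2 + n) (p(n) = -3 + n*(n - 2) = -3 + n*(-2 + n))
f(d, o) = -7/3 + 2*d*o (f(d, o) = -7/3 + (o*d + d*o) = -7/3 + (d*o + d*o) = -7/3 + 2*d*o)
Q(l, M) = -4*M**2
Q(100, f(-1, p(0))) - 21669 = -4*(-7/3 + 2*(-1)*(-3 + 0**2 - 2*0))**2 - 21669 = -4*(-7/3 + 2*(-1)*(-3 + 0 + 0))**2 - 21669 = -4*(-7/3 + 2*(-1)*(-3))**2 - 21669 = -4*(-7/3 + 6)**2 - 21669 = -4*(11/3)**2 - 21669 = -4*121/9 - 21669 = -484/9 - 21669 = -195505/9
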